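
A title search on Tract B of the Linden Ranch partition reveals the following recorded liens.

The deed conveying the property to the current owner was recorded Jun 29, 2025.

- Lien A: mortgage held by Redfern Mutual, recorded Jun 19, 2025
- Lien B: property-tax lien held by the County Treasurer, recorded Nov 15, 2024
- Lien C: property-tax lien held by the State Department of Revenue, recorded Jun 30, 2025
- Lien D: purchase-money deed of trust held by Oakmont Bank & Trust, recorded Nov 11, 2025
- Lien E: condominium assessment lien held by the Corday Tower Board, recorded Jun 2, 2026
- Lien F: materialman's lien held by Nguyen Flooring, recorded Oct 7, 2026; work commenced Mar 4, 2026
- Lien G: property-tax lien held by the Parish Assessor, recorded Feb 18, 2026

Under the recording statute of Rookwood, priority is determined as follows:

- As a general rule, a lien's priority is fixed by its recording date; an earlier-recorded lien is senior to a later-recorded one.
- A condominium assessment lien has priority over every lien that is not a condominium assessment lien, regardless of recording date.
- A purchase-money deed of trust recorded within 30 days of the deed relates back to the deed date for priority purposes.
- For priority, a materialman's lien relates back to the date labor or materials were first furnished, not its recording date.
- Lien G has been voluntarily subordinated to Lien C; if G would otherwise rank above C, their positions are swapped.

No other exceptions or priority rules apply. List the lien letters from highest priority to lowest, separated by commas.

E, B, A, C, D, G, F

Adjusting effective dates: D missed the 30-day window (135 days after the deed), so its recording date stands; F relates back to Mar 4, 2026 (work commenced).
As a condominium assessment lien, E is senior to every other lien.
The other liens, earliest effective date first: B (Nov 15, 2024), A (Jun 19, 2025), C (Jun 30, 2025), D (Nov 11, 2025), G (Feb 18, 2026), F (Mar 4, 2026).
G already ranks below C; the subordination has no effect.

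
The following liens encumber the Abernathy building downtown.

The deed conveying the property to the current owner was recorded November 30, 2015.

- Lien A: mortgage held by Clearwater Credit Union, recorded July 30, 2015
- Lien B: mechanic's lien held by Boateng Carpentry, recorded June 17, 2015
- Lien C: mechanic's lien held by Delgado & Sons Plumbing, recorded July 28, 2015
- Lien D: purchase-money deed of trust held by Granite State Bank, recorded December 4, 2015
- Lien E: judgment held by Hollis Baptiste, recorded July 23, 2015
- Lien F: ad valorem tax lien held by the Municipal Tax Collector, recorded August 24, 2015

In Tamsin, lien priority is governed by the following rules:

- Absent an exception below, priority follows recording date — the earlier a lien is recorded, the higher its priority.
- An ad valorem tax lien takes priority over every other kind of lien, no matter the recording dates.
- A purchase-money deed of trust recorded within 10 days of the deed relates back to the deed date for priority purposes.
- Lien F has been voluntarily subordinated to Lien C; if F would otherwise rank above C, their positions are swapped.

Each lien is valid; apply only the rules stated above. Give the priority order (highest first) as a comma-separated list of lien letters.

C, B, E, F, A, D

First, effective dates: D was recorded within the 10-day window, so its effective date is the deed date November 30, 2015.
F, as an ad valorem tax lien, has superpriority and ranks first.
Among the remaining liens, by effective date: B (June 17, 2015), E (July 23, 2015), C (July 28, 2015), A (July 30, 2015), D (November 30, 2015).
F is senior to C before the subordination, so the two trade places.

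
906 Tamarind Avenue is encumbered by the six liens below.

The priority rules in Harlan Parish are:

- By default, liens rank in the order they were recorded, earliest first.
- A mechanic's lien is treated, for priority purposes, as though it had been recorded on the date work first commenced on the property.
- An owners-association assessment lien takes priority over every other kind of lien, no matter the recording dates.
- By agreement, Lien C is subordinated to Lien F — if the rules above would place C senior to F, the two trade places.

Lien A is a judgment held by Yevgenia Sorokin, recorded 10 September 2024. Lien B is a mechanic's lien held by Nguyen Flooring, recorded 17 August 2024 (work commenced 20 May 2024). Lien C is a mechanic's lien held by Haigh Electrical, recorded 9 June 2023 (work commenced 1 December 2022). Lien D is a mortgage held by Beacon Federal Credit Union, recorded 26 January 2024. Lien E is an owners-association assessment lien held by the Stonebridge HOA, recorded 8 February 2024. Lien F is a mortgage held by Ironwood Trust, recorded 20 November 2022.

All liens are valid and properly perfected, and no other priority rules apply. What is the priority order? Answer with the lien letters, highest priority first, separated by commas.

E, F, C, D, B, A

Effective dates: B's effective date is 20 May 2024, when work began; C relates back to 1 December 2022 (work commenced).
E is an owners-association assessment lien and takes priority over every other lien.
The other liens, earliest effective date first: F (20 November 2022), C (1 December 2022), D (26 January 2024), B (20 May 2024), A (10 September 2024).
Since C is not senior to F, the subordination leaves the order unchanged.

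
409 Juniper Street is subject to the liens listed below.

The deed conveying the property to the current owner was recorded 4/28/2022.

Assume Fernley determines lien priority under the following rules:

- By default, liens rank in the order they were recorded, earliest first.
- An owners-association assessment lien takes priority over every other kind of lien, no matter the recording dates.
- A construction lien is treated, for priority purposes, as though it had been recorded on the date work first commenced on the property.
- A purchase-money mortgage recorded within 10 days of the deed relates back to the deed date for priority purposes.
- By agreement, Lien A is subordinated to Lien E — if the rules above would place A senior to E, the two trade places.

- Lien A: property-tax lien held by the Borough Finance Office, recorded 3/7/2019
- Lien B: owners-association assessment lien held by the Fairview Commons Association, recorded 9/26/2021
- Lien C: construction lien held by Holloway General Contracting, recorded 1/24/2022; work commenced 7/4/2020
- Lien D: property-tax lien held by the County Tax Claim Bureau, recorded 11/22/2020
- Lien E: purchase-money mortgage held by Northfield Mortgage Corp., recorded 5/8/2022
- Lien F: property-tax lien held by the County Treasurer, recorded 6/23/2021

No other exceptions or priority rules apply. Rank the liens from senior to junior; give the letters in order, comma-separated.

B, E, C, D, F, A

First, effective dates: C is treated as recorded 7/4/2020, the work-commencement date; E was recorded within the 10-day window, so its effective date is the deed date 4/28/2022.
B is an owners-association assessment lien and takes priority over every other lien.
Remaining liens by effective date: A (3/7/2019), C (7/4/2020), D (11/22/2020), F (6/23/2021), E (4/28/2022).
Because A would otherwise rank above E, the subordination swaps them.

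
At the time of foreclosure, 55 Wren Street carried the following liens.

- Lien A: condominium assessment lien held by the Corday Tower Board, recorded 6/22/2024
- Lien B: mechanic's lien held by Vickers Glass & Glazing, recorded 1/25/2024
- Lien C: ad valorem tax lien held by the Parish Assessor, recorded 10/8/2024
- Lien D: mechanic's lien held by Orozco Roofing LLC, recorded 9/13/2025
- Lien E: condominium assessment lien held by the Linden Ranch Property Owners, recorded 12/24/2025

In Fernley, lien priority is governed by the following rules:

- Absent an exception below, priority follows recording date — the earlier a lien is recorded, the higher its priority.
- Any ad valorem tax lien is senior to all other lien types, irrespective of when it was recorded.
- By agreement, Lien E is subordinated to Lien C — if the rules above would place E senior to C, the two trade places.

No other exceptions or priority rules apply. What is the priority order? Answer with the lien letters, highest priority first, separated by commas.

C, B, A, D, E

C is an ad valorem tax lien and takes priority over every other lien.
Remaining liens by effective date: B (1/25/2024), A (6/22/2024), D (9/13/2025), E (12/24/2025).
Since E is not senior to C, the subordination leaves the order unchanged.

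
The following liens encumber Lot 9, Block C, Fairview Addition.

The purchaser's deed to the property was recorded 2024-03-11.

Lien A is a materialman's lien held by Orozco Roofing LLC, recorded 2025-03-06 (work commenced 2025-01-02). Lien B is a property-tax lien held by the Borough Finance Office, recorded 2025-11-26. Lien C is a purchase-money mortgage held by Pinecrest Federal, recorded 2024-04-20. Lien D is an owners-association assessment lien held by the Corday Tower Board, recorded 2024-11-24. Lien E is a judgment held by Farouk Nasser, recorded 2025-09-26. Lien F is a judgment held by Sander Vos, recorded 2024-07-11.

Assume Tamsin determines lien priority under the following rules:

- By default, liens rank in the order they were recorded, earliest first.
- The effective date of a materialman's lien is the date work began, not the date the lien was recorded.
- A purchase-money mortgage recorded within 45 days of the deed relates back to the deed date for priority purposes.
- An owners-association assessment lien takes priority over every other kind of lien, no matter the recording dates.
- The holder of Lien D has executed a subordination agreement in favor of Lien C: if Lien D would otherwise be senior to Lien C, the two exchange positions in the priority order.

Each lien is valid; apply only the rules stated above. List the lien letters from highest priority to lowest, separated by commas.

Effective dates after the stated exceptions: A's effective date is 2025-01-02, when work began; C's effective date is the deed date, 2024-03-11.
D is an owners-association assessment lien and takes priority over every other lien.
Among the remaining liens, by effective date: C (2024-03-11), F (2024-07-11), A (2025-01-02), E (2025-09-26), B (2025-11-26).
D is senior to C before the subordination, so the two trade places.

C, D, F, A, E, B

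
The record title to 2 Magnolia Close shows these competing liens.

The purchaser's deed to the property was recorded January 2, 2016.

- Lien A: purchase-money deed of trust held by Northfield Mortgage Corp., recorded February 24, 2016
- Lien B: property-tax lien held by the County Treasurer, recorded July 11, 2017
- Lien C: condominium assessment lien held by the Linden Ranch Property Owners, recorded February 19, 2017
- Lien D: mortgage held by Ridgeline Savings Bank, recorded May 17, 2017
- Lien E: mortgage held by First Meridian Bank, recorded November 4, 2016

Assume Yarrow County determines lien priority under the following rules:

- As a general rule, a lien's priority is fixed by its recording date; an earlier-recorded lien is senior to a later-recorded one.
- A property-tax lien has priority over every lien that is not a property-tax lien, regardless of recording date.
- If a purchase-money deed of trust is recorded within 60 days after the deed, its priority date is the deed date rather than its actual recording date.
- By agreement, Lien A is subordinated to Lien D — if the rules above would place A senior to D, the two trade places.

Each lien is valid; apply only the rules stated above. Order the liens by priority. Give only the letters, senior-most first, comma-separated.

Effective dates: A relates back to the deed date January 2, 2016.
As a property-tax lien, B is senior to every other lien.
The other liens, earliest effective date first: A (January 2, 2016), E (November 4, 2016), C (February 19, 2017), D (May 17, 2017).
A is senior to D before the subordination, so the two trade places.

B, D, E, C, A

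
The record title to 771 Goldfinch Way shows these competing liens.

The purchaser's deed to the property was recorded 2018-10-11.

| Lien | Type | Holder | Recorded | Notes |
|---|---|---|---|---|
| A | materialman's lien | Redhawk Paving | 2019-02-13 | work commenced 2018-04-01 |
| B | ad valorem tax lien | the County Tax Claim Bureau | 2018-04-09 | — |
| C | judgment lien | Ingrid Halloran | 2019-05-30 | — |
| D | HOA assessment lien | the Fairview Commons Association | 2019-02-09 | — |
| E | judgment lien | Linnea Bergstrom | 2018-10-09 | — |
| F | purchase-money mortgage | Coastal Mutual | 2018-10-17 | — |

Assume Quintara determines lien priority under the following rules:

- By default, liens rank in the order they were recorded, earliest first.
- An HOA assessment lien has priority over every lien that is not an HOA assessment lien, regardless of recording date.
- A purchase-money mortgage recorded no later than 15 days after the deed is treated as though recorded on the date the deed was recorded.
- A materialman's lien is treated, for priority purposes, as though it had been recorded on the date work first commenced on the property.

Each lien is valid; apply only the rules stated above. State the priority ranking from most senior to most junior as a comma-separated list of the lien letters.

Effective dates: A relates back to 2018-04-01 (work commenced); F was recorded within the 15-day window, so its effective date is the deed date 2018-10-11.
As an HOA assessment lien, D is senior to every other lien.
Remaining liens by effective date: A (2018-04-01), B (2018-04-09), E (2018-10-09), F (2018-10-11), C (2019-05-30).

D, A, B, E, F, C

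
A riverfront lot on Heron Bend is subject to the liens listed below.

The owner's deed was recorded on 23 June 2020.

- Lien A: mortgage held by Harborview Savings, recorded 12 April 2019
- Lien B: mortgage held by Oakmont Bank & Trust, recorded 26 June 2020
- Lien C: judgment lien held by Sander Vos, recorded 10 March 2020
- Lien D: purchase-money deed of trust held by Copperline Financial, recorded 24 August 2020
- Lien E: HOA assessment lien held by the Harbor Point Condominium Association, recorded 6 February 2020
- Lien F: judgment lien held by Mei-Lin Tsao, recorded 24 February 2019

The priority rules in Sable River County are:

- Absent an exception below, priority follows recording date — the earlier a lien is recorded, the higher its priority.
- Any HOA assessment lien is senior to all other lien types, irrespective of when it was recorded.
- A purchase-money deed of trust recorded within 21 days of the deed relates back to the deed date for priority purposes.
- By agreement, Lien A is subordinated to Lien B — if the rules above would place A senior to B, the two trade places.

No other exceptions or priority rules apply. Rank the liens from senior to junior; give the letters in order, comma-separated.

Adjusting effective dates: D missed the 21-day window (62 days after the deed), so its recording date stands.
E is an HOA assessment lien, so it outranks all other liens regardless of date.
The other liens, earliest effective date first: F (24 February 2019), A (12 April 2019), C (10 March 2020), B (26 June 2020), D (24 August 2020).
Because A would otherwise rank above B, the subordination swaps them.

E, F, B, C, A, D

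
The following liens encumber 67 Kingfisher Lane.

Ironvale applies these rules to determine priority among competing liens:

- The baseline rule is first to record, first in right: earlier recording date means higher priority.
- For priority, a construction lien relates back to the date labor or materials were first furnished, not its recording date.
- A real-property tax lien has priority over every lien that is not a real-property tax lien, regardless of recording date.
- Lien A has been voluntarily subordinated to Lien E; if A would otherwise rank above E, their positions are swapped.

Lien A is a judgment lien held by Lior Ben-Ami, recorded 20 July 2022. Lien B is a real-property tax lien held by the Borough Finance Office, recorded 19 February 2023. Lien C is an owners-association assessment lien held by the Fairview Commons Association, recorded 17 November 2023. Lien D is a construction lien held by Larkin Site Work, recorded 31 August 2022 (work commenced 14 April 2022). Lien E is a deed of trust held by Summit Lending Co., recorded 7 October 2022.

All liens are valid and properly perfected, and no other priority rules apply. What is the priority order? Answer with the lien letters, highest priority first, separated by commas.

B, D, E, A, C

Effective dates: D relates back to 14 April 2022 (work commenced).
B is a real-property tax lien, so it outranks all other liens regardless of date.
The other liens, earliest effective date first: D (14 April 2022), A (20 July 2022), E (7 October 2022), C (17 November 2023).
A would otherwise be senior to E, so under the subordination agreement A and E exchange positions.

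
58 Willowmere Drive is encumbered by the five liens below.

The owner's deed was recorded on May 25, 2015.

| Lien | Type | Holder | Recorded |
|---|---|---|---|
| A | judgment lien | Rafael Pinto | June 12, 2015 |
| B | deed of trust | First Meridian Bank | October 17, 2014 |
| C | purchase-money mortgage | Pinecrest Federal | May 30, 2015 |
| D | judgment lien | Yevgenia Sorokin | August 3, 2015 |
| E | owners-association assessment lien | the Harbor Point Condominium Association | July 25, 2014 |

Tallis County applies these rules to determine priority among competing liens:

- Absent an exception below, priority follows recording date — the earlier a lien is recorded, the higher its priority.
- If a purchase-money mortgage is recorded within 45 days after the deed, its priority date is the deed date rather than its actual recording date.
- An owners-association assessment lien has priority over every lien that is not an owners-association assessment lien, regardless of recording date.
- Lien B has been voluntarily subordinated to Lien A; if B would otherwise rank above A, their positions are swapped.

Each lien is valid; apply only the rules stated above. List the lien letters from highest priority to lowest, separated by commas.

Effective dates after the stated exceptions: C was recorded within the 45-day window, so its effective date is the deed date May 25, 2015.
E is an owners-association assessment lien, so it outranks all other liens regardless of date.
Ordering the rest by effective date: B (October 17, 2014), C (May 25, 2015), A (June 12, 2015), D (August 3, 2015).
The subordination applies — B was senior to A — so B and A swap.

E, A, C, B, D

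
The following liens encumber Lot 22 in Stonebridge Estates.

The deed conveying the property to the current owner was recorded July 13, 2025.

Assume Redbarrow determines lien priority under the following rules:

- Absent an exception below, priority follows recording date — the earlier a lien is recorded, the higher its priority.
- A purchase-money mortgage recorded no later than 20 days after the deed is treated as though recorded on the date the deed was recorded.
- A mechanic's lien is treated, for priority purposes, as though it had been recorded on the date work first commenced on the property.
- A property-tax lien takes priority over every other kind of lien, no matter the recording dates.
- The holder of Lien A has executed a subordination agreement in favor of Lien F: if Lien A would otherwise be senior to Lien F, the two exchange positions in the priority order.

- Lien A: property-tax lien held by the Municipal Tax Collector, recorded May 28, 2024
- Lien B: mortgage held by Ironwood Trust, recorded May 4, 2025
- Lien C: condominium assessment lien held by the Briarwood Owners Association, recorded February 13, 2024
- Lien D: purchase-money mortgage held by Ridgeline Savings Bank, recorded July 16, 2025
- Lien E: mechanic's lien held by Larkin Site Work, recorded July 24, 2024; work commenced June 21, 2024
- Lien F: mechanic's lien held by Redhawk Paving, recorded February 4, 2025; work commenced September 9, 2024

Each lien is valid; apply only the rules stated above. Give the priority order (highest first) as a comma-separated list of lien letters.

Adjusting effective dates: D was recorded within the 20-day window, so its effective date is the deed date July 13, 2025; E is treated as recorded June 21, 2024, the work-commencement date; F is treated as recorded September 9, 2024, the work-commencement date.
A is a property-tax lien, so it outranks all other liens regardless of date.
Remaining liens by effective date: C (February 13, 2024), E (June 21, 2024), F (September 9, 2024), B (May 4, 2025), D (July 13, 2025).
Because A would otherwise rank above F, the subordination swaps them.

F, C, E, A, B, D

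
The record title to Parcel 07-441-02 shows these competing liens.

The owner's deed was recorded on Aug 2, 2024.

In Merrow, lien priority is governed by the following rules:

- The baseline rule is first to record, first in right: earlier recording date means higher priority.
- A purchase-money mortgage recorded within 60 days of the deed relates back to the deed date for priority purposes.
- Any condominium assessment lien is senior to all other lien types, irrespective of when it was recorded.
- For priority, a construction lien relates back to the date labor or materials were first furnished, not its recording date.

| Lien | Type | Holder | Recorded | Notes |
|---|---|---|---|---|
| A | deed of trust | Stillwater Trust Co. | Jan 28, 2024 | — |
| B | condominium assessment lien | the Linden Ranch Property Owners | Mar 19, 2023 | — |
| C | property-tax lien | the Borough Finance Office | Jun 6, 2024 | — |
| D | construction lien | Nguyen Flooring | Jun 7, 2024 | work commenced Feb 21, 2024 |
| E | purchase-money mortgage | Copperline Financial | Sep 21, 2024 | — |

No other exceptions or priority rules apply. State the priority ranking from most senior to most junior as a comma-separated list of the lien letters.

Effective dates: D relates back to Feb 21, 2024 (work commenced); E's effective date is the deed date, Aug 2, 2024.
As a condominium assessment lien, B is senior to every other lien.
Among the remaining liens, by effective date: A (Jan 28, 2024), D (Feb 21, 2024), C (Jun 6, 2024), E (Aug 2, 2024).

B, A, D, C, E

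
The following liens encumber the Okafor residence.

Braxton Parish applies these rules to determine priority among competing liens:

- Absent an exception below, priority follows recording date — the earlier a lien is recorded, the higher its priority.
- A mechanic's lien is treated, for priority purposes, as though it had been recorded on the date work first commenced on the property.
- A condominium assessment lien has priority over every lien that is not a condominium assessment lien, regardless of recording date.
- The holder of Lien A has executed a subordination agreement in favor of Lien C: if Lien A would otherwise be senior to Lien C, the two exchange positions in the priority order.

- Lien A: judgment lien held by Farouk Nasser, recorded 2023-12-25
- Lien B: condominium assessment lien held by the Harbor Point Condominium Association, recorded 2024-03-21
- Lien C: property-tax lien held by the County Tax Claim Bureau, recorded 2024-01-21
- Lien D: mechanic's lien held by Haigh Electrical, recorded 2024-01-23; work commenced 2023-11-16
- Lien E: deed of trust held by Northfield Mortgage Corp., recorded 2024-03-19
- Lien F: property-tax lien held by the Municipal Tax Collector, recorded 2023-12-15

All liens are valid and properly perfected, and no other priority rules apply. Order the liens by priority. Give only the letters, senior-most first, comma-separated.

Adjusting effective dates: D relates back to 2023-11-16 (work commenced).
As a condominium assessment lien, B is senior to every other lien.
Ordering the rest by effective date: D (2023-11-16), F (2023-12-15), A (2023-12-25), C (2024-01-21), E (2024-03-19).
A is senior to C before the subordination, so the two trade places.

B, D, F, C, A, E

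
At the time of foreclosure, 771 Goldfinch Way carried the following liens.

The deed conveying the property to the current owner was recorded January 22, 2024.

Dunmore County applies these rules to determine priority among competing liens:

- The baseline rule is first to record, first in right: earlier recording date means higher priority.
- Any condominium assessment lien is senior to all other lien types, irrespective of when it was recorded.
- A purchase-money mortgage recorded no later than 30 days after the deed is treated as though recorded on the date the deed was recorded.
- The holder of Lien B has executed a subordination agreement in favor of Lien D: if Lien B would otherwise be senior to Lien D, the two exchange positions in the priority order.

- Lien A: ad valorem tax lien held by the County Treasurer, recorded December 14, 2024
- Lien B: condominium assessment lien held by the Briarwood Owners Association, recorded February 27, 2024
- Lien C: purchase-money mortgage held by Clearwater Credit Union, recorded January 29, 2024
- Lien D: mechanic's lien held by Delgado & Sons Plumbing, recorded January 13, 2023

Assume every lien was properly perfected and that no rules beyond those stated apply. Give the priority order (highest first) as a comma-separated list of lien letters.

D, B, C, A

Adjusting effective dates: C was recorded within the 30-day window, so its effective date is the deed date January 22, 2024.
B, as a condominium assessment lien, has superpriority and ranks first.
The other liens, earliest effective date first: D (January 13, 2023), C (January 22, 2024), A (December 14, 2024).
Because B would otherwise rank above D, the subordination swaps them.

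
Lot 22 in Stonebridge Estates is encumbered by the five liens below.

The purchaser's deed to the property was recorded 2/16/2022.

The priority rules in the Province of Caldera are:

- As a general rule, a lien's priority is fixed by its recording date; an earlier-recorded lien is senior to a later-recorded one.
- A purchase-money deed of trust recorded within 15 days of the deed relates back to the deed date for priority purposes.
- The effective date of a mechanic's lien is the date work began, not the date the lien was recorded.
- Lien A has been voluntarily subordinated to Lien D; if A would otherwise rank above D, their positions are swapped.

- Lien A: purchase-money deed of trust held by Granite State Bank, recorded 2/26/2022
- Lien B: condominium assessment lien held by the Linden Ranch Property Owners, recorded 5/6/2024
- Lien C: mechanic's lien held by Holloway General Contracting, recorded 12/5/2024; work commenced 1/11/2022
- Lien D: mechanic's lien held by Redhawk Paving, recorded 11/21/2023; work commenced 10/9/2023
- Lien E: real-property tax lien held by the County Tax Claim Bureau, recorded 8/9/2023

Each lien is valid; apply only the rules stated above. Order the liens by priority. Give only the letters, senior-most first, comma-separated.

C, D, E, A, B

Adjusting effective dates: A was recorded within the 15-day window, so its effective date is the deed date 2/16/2022; C relates back to 1/11/2022 (work commenced); D relates back to 10/9/2023 (work commenced).
By effective date: C (1/11/2022), A (2/16/2022), E (8/9/2023), D (10/9/2023), B (5/6/2024).
The subordination applies — A was senior to D — so A and D swap.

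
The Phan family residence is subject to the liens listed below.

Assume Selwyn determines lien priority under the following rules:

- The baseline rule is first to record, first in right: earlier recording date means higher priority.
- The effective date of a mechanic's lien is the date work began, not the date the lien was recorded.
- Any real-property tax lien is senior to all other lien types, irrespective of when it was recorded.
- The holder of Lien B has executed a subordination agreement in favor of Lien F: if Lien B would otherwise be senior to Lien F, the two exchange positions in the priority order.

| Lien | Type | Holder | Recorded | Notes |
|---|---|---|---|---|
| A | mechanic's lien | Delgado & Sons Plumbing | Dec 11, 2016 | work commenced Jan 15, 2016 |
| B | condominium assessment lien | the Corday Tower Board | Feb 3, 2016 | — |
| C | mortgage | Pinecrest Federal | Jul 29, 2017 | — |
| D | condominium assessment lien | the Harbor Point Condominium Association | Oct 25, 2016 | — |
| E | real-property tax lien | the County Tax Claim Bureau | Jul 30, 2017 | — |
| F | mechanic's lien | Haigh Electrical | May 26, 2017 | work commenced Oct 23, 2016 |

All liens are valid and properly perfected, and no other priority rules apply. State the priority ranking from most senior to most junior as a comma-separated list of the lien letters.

E, A, F, B, D, C

First, effective dates: A's effective date is Jan 15, 2016, when work began; F is treated as recorded Oct 23, 2016, the work-commencement date.
E is a real-property tax lien, so it outranks all other liens regardless of date.
Ordering the rest by effective date: A (Jan 15, 2016), B (Feb 3, 2016), F (Oct 23, 2016), D (Oct 25, 2016), C (Jul 29, 2017).
B would otherwise be senior to F, so under the subordination agreement B and F exchange positions.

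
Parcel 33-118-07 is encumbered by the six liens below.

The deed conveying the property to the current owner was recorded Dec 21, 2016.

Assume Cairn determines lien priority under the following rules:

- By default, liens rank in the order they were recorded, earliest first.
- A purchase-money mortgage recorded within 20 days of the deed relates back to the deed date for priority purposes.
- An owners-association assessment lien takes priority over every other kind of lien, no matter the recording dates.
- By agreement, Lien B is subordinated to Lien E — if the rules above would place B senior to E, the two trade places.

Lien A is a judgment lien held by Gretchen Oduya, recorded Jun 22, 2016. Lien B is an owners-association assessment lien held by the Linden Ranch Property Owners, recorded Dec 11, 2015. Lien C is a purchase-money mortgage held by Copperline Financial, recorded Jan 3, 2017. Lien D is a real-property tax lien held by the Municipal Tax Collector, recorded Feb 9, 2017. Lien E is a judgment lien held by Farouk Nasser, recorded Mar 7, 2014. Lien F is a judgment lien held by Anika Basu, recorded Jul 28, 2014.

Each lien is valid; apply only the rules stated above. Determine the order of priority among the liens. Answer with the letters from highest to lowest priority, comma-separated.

Effective dates after the stated exceptions: C's effective date is the deed date, Dec 21, 2016.
B is an owners-association assessment lien, so it outranks all other liens regardless of date.
The other liens, earliest effective date first: E (Mar 7, 2014), F (Jul 28, 2014), A (Jun 22, 2016), C (Dec 21, 2016), D (Feb 9, 2017).
The subordination applies — B was senior to E — so B and E swap.

E, B, F, A, C, D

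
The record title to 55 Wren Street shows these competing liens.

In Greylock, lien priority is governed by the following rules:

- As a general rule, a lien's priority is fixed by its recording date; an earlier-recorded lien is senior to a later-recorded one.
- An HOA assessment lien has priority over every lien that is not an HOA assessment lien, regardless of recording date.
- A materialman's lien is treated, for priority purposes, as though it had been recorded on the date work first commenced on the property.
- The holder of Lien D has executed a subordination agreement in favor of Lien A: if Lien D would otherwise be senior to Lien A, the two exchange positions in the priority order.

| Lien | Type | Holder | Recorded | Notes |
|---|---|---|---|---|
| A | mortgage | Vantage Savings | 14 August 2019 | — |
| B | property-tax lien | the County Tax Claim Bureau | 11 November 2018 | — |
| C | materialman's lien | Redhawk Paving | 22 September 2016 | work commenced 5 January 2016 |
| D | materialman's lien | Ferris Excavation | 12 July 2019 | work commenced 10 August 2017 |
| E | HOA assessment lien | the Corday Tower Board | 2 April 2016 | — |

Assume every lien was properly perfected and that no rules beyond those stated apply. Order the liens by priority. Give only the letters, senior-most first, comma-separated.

E, C, A, B, D

Effective dates: C is treated as recorded 5 January 2016, the work-commencement date; D's effective date is 10 August 2017, when work began.
As an HOA assessment lien, E is senior to every other lien.
Among the remaining liens, by effective date: C (5 January 2016), D (10 August 2017), B (11 November 2018), A (14 August 2019).
Because D would otherwise rank above A, the subordination swaps them.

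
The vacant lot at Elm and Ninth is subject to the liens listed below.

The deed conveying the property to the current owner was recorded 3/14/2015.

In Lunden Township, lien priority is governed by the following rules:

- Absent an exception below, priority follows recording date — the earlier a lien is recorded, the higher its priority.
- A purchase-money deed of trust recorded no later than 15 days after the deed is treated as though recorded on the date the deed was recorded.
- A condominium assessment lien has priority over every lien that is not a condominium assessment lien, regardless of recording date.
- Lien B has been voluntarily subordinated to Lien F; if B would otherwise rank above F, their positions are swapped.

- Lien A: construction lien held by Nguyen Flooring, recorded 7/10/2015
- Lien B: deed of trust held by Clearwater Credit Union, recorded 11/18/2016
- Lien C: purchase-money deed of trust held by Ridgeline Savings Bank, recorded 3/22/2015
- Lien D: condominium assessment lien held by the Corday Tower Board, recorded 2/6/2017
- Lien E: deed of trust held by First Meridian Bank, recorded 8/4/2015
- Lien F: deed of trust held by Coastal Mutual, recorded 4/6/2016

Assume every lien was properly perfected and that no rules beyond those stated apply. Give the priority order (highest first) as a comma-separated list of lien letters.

Adjusting effective dates: C was recorded within the 15-day window, so its effective date is the deed date 3/14/2015.
D is a condominium assessment lien, so it outranks all other liens regardless of date.
Remaining liens by effective date: C (3/14/2015), A (7/10/2015), E (8/4/2015), F (4/6/2016), B (11/18/2016).
B already ranks below F; the subordination has no effect.

D, C, A, E, F, B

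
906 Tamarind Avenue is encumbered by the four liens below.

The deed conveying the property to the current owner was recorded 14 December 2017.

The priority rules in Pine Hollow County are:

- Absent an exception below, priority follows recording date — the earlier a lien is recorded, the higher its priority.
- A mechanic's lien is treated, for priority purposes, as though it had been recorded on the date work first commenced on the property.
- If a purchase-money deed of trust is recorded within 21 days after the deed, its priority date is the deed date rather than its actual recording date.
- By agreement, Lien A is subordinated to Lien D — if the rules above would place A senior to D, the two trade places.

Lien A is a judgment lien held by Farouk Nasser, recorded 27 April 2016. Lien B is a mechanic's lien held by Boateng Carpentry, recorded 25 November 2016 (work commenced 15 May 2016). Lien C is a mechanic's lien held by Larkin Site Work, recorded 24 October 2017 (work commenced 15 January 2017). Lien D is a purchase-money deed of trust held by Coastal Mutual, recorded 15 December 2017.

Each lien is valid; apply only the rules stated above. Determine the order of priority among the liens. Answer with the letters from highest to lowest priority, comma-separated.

D, B, C, A

Adjusting effective dates: B's effective date is 15 May 2016, when work began; C's effective date is 15 January 2017, when work began; D was recorded within the 21-day window, so its effective date is the deed date 14 December 2017.
Ordering by effective date: A (27 April 2016), B (15 May 2016), C (15 January 2017), D (14 December 2017).
A would otherwise be senior to D, so under the subordination agreement A and D exchange positions.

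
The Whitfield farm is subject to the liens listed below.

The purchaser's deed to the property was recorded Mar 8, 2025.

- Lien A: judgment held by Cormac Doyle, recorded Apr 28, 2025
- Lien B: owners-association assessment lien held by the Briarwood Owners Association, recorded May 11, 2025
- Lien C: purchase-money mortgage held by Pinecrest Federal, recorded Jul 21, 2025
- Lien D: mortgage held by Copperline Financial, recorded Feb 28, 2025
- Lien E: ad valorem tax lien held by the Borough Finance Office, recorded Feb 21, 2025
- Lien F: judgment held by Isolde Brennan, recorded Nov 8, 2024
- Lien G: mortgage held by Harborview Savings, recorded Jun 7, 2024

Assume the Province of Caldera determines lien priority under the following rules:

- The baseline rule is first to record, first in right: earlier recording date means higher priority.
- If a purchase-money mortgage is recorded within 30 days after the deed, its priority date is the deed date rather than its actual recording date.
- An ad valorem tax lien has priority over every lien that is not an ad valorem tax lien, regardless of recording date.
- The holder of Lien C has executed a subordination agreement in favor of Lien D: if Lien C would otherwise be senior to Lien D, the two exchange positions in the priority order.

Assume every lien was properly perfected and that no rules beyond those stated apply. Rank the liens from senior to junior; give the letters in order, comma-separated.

First, effective dates: C was recorded 135 days after the deed, outside the 30-day window, so it keeps its recording date.
As an ad valorem tax lien, E is senior to every other lien.
Ordering the rest by effective date: G (Jun 7, 2024), F (Nov 8, 2024), D (Feb 28, 2025), A (Apr 28, 2025), B (May 11, 2025), C (Jul 21, 2025).
C is already junior to D, so the subordination agreement changes nothing.

E, G, F, D, A, B, C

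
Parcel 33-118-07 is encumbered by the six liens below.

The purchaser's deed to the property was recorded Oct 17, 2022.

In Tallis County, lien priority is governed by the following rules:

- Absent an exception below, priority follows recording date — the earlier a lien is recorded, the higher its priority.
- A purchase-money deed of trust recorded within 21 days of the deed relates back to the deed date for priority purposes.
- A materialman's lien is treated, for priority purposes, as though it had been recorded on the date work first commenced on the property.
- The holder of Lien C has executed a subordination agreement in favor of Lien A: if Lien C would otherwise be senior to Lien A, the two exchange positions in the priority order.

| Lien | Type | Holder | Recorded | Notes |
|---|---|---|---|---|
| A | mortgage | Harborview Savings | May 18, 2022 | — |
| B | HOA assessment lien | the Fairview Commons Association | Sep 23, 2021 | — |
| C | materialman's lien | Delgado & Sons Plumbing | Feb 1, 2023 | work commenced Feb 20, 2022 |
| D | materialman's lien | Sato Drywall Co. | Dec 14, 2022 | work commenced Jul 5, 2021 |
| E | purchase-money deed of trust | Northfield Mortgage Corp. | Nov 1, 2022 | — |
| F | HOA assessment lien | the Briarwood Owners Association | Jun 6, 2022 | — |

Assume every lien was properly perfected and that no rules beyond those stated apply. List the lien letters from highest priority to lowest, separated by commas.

D, B, A, C, F, E

First, effective dates: C's effective date is Feb 20, 2022, when work began; D relates back to Jul 5, 2021 (work commenced); E was recorded within the 21-day window, so its effective date is the deed date Oct 17, 2022.
Sorted by effective date: D (Jul 5, 2021), B (Sep 23, 2021), C (Feb 20, 2022), A (May 18, 2022), F (Jun 6, 2022), E (Oct 17, 2022).
C is senior to A before the subordination, so the two trade places.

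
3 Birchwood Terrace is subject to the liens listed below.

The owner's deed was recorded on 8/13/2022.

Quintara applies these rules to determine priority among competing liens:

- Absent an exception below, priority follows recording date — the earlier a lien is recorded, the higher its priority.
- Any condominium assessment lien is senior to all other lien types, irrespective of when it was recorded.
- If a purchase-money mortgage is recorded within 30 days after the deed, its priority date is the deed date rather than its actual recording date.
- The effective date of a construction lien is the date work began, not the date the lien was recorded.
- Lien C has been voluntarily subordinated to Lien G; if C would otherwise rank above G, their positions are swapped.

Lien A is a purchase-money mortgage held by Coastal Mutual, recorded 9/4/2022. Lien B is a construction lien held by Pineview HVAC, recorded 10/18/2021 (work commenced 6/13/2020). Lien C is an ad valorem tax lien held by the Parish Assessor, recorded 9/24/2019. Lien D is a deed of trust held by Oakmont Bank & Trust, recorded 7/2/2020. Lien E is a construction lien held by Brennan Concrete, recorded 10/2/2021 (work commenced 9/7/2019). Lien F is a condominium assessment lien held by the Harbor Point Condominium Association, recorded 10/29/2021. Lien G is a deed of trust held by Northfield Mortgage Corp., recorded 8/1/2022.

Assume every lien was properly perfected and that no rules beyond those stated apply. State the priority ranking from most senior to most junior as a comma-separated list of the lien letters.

First, effective dates: A relates back to the deed date 8/13/2022; B relates back to 6/13/2020 (work commenced); E relates back to 9/7/2019 (work commenced).
F is a condominium assessment lien and takes priority over every other lien.
The other liens, earliest effective date first: E (9/7/2019), C (9/24/2019), B (6/13/2020), D (7/2/2020), G (8/1/2022), A (8/13/2022).
Because C would otherwise rank above G, the subordination swaps them.

F, E, G, B, D, C, A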